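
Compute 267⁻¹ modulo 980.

Apply the Euclidean algorithm and back-substitute:
980 = 3*267 + 179
267 = 1*179 + 88
179 = 2*88 + 3
88 = 29*3 + 1
3 = 3*1 + 0
gcd(267, 980) = 1, so the inverse exists.
Bézout: 1 = −88*980 + 323*267.
So 267⁻¹ ≡ 323 (mod 980).

323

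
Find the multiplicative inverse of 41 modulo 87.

Run the extended Euclidean algorithm:
87 = 2×41 + 5
41 = 8×5 + 1
5 = 5×1 + 0
gcd(41, 87) = 1, so the inverse exists.
Bézout: 1 = −8×87 + 17×41.
So 41⁻¹ ≡ 17 (mod 87).

17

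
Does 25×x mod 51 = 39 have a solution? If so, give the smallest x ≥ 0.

24

gcd(25, 51) = 1, so a unique solution mod 51 exists.
25⁻¹ ≡ 49 (mod 51).
x ≡ 49×39 ≡ 24 (mod 51).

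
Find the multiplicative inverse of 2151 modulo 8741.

638

Run the extended Euclidean algorithm:
8741 = 4*2151 + 137
2151 = 15*137 + 96
137 = 1*96 + 41
96 = 2*41 + 14
41 = 2*14 + 13
14 = 1*13 + 1
13 = 13*1 + 0
gcd(2151, 8741) = 1, so the inverse exists.
Bézout: 1 = −157*8741 + 638*2151.
So 2151⁻¹ ≡ 638 (mod 8741).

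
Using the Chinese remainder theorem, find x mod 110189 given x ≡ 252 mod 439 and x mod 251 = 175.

439⁻¹ mod 251: 439×247 ≡ 1 (mod 251), so 439⁻¹ ≡ 247.
x = 252 + 439×((175 − 252)×247 mod 251) = 252 + 439×57 = 25275.
Check: 25275 mod 439 = 252, 25275 mod 251 = 175. ✓

25275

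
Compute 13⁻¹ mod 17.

4

17 = 1×13 + 4
13 = 3×4 + 1
4 = 4×1 + 0
gcd(13, 17) = 1, so the inverse exists.
Bézout: 1 = −3×17 + 4×13.
So 13⁻¹ ≡ 4 (mod 17).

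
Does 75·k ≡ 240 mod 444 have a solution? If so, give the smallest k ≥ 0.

gcd(75, 444) = 3, and 3 | 240, so solutions exist.
Divide through by 3: 25·k mod 148 = 80.
25⁻¹ ≡ 77 (mod 148).
k ≡ 77·80 ≡ 92 (mod 148).
The smallest non-negative solution is k = 92.

92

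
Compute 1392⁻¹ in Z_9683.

7937

9683 = 6×1392 + 1331
1392 = 1×1331 + 61
1331 = 21×61 + 50
61 = 1×50 + 11
50 = 4×11 + 6
11 = 1×6 + 5
6 = 1×5 + 1
5 = 5×1 + 0
gcd(1392, 9683) = 1, so the inverse exists.
Back-substitute for 1:
1 = 1×6 − 1×5
  = −1×11 + 2×6
  = 2×50 − 9×11
  = −9×61 + 11×50
  = 11×1331 − 240×61
  = −240×1392 + 251×1331
  = 251×9683 − 1746×1392
So 1392⁻¹ ≡ −1746 ≡ 7937 (mod 9683).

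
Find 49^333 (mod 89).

Compute successive squares:
49^1 ≡ 49 (mod 89)
49^2 ≡ 49^2 = 2401 ≡ 87 (mod 89)
49^4 ≡ 87^2 = 7569 ≡ 4 (mod 89)
49^8 ≡ 4^2 = 16 (mod 89)
49^16 ≡ 16^2 = 256 ≡ 78 (mod 89)
49^32 ≡ 78^2 = 6084 ≡ 32 (mod 89)
49^64 ≡ 32^2 = 1024 ≡ 45 (mod 89)
49^128 ≡ 45^2 = 2025 ≡ 67 (mod 89)
49^256 ≡ 67^2 = 4489 ≡ 39 (mod 89)
49^333 = 49^256 * 49^64 * 49^8 * 49^4 * 49^1 ≡ 39 * 45 * 16 * 4 * 49 (mod 89).
Accumulate the product:
39 * 45 = 1755 ≡ 64
64 * 16 = 1024 ≡ 45
45 * 4 = 180 ≡ 2
2 * 49 = 98 ≡ 9

9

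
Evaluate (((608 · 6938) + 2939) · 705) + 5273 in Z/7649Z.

608 · 6938 = 4218304 ≡ 3705 (mod 7649)
3705 + 2939 = 6644
6644 · 705 = 4684020 ≡ 2832 (mod 7649)
2832 + 5273 = 8105 ≡ 456 (mod 7649)

456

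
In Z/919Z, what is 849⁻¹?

Apply the Euclidean algorithm and back-substitute:
919 = 1·849 + 70
849 = 12·70 + 9
70 = 7·9 + 7
9 = 1·7 + 2
7 = 3·2 + 1
2 = 2·1 + 0
gcd(849, 919) = 1, so the inverse exists.
Back-substitute for 1:
1 = 1·7 − 3·2
  = −3·9 + 4·7
  = 4·70 − 31·9
  = −31·849 + 376·70
  = 376·919 − 407·849
So 849⁻¹ ≡ −407 ≡ 512 (mod 919).

512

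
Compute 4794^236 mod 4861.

1730

Using repeated squaring:
236 in binary is 11101100, i.e. 236 = 128 + 64 + 32 + 8 + 4.
4794^1 ≡ 4794 (mod 4861)
4794^2 ≡ 4794^2 = 22982436 ≡ 4489 (mod 4861)
4794^4 ≡ 4489^2 = 20151121 ≡ 2276 (mod 4861)
4794^8 ≡ 2276^2 = 5180176 ≡ 3211 (mod 4861)
4794^16 ≡ 3211^2 = 10310521 ≡ 340 (mod 4861)
4794^32 ≡ 340^2 = 115600 ≡ 3797 (mod 4861)
4794^64 ≡ 3797^2 = 14417209 ≡ 4344 (mod 4861)
4794^128 ≡ 4344^2 = 18870336 ≡ 4795 (mod 4861)
4794^236 = 4794^128 * 4794^64 * 4794^32 * 4794^8 * 4794^4 ≡ 4795 * 4344 * 3797 * 3211 * 2276 (mod 4861).
Accumulate the product:
4795 * 4344 = 20829480 ≡ 95
95 * 3797 = 360715 ≡ 1001
1001 * 3211 = 3214211 ≡ 1090
1090 * 2276 = 2480840 ≡ 1730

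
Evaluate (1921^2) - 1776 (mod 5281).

2327

(1921)^2 ≡ 4103 (mod 5281)
4103 - 1776 = 2327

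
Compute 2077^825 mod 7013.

Compute successive squares:
825 in binary is 1100111001, i.e. 825 = 512 + 256 + 32 + 16 + 8 + 1.
2077^1 ≡ 2077 (mod 7013)
2077^2 ≡ 2077^2 = 4313929 ≡ 934 (mod 7013)
2077^4 ≡ 934^2 = 872356 ≡ 2744 (mod 7013)
2077^8 ≡ 2744^2 = 7529536 ≡ 4587 (mod 7013)
2077^16 ≡ 4587^2 = 21040569 ≡ 1569 (mod 7013)
2077^32 ≡ 1569^2 = 2461761 ≡ 198 (mod 7013)
2077^64 ≡ 198^2 = 39204 ≡ 4139 (mod 7013)
2077^128 ≡ 4139^2 = 17131321 ≡ 5575 (mod 7013)
2077^256 ≡ 5575^2 = 31080625 ≡ 6022 (mod 7013)
2077^512 ≡ 6022^2 = 36264484 ≡ 261 (mod 7013)
2077^825 = 2077^512 * 2077^256 * 2077^32 * 2077^16 * 2077^8 * 2077^1 ≡ 261 * 6022 * 198 * 1569 * 4587 * 2077 (mod 7013).
Accumulate the product:
261 * 6022 = 1571742 ≡ 830
830 * 198 = 164340 ≡ 3041
3041 * 1569 = 4771329 ≡ 2489
2489 * 4587 = 11417043 ≡ 6892
6892 * 2077 = 14314684 ≡ 1151

1151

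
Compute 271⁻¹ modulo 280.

Apply the Euclidean algorithm and back-substitute:
280 = 1*271 + 9
271 = 30*9 + 1
9 = 9*1 + 0
gcd(271, 280) = 1, so the inverse exists.
Bézout: 1 = −30*280 + 31*271.
So 271⁻¹ ≡ 31 (mod 280).

31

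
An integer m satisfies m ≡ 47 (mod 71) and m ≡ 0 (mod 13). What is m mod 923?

71⁻¹ mod 13: 71×11 ≡ 1 (mod 13), so 71⁻¹ ≡ 11.
m = 47 + 71×((0 − 47)×11 mod 13) = 47 + 71×3 = 260.

260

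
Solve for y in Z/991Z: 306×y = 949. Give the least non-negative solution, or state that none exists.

952

gcd(306, 991) = 1, so a unique solution mod 991 exists.
306⁻¹ ≡ 638 (mod 991).
y ≡ 638×949 ≡ 952 (mod 991).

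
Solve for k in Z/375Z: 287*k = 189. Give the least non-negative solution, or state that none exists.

147

gcd(287, 375) = 1, so a unique solution mod 375 exists.
287⁻¹ ≡ 98 (mod 375).
k ≡ 98*189 ≡ 147 (mod 375).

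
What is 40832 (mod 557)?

40832 = 73*557 + 171, so 40832 ≡ 171 (mod 557).

171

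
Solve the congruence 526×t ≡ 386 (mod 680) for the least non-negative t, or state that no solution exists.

311

gcd(526, 680) = 2, and 2 | 386, so solutions exist.
Divide through by 2: 263×t mod 340 = 193.
263⁻¹ ≡ 287 (mod 340).
t ≡ 287×193 ≡ 311 (mod 340).
The smallest non-negative solution is t = 311.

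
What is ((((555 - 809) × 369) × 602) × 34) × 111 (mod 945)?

555 - 809 = -254 ≡ 691 (mod 945)
691 × 369 = 254979 ≡ 774 (mod 945)
774 × 602 = 465948 ≡ 63 (mod 945)
63 × 34 = 2142 ≡ 252 (mod 945)
252 × 111 = 27972 ≡ 567 (mod 945)

567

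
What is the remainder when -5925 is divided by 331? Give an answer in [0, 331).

-5925 = -18×331 + 33, so -5925 ≡ 33 (mod 331).

33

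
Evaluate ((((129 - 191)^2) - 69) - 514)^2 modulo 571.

388

129 - 191 = -62 ≡ 509 (mod 571)
(509)^2 ≡ 418 (mod 571)
418 - 69 = 349
349 - 514 = -165 ≡ 406 (mod 571)
(406)^2 ≡ 388 (mod 571)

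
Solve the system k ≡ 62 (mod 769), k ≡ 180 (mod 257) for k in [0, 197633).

769⁻¹ mod 257: 769*128 ≡ 1 (mod 257), so 769⁻¹ ≡ 128.
k = 62 + 769*((180 − 62)*128 mod 257) = 62 + 769*198 = 152324.

152324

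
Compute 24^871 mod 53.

Using repeated squaring:
871 in binary is 1101100111, i.e. 871 = 512 + 256 + 64 + 32 + 4 + 2 + 1.
24^1 ≡ 24 (mod 53)
24^2 ≡ 24^2 = 576 ≡ 46 (mod 53)
24^4 ≡ 46^2 = 2116 ≡ 49 (mod 53)
24^8 ≡ 49^2 = 2401 ≡ 16 (mod 53)
24^16 ≡ 16^2 = 256 ≡ 44 (mod 53)
24^32 ≡ 44^2 = 1936 ≡ 28 (mod 53)
24^64 ≡ 28^2 = 784 ≡ 42 (mod 53)
24^128 ≡ 42^2 = 1764 ≡ 15 (mod 53)
24^256 ≡ 15^2 = 225 ≡ 13 (mod 53)
24^512 ≡ 13^2 = 169 ≡ 10 (mod 53)
24^871 = 24^512 · 24^256 · 24^64 · 24^32 · 24^4 · 24^2 · 24^1 ≡ 10 · 13 · 42 · 28 · 49 · 46 · 24 (mod 53).
Accumulate the product:
10 · 13 = 130 ≡ 24
24 · 42 = 1008 ≡ 1
1 · 28 = 28
28 · 49 = 1372 ≡ 47
47 · 46 = 2162 ≡ 42
42 · 24 = 1008 ≡ 1

1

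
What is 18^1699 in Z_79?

1699 in binary is 11010100011, i.e. 1699 = 1024 + 512 + 128 + 32 + 2 + 1.
18^1 ≡ 18 (mod 79)
18^2 ≡ 18^2 = 324 ≡ 8 (mod 79)
18^4 ≡ 8^2 = 64 (mod 79)
18^8 ≡ 64^2 = 4096 ≡ 67 (mod 79)
18^16 ≡ 67^2 = 4489 ≡ 65 (mod 79)
18^32 ≡ 65^2 = 4225 ≡ 38 (mod 79)
18^64 ≡ 38^2 = 1444 ≡ 22 (mod 79)
18^128 ≡ 22^2 = 484 ≡ 10 (mod 79)
18^256 ≡ 10^2 = 100 ≡ 21 (mod 79)
18^512 ≡ 21^2 = 441 ≡ 46 (mod 79)
18^1024 ≡ 46^2 = 2116 ≡ 62 (mod 79)
18^1699 = 18^1024 × 18^512 × 18^128 × 18^32 × 18^2 × 18^1 ≡ 62 × 46 × 10 × 38 × 8 × 18 (mod 79).
Accumulate the product:
62 × 46 = 2852 ≡ 8
8 × 10 = 80 ≡ 1
1 × 38 = 38
38 × 8 = 304 ≡ 67
67 × 18 = 1206 ≡ 21

21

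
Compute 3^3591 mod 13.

3591 in binary is 111000000111, i.e. 3591 = 2048 + 1024 + 512 + 4 + 2 + 1.
3^1 ≡ 3 (mod 13)
3^2 ≡ 3^2 = 9 (mod 13)
3^4 ≡ 9^2 = 81 ≡ 3 (mod 13)
3^8 ≡ 3^2 = 9 (mod 13)
3^16 ≡ 9^2 = 81 ≡ 3 (mod 13)
3^32 ≡ 3^2 = 9 (mod 13)
3^64 ≡ 9^2 = 81 ≡ 3 (mod 13)
3^128 ≡ 3^2 = 9 (mod 13)
3^256 ≡ 9^2 = 81 ≡ 3 (mod 13)
3^512 ≡ 3^2 = 9 (mod 13)
3^1024 ≡ 9^2 = 81 ≡ 3 (mod 13)
3^2048 ≡ 3^2 = 9 (mod 13)
3^3591 = 3^2048 × 3^1024 × 3^512 × 3^4 × 3^2 × 3^1 ≡ 9 × 3 × 9 × 3 × 9 × 3 (mod 13).
Accumulate the product:
9 × 3 = 27 ≡ 1
1 × 9 = 9
9 × 3 = 27 ≡ 1
1 × 9 = 9
9 × 3 = 27 ≡ 1

1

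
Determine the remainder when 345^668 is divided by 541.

Compute successive squares:
668 in binary is 1010011100, i.e. 668 = 512 + 128 + 16 + 8 + 4.
345^1 ≡ 345 (mod 541)
345^2 ≡ 345^2 = 119025 ≡ 5 (mod 541)
345^4 ≡ 5^2 = 25 (mod 541)
345^8 ≡ 25^2 = 625 ≡ 84 (mod 541)
345^16 ≡ 84^2 = 7056 ≡ 23 (mod 541)
345^32 ≡ 23^2 = 529 (mod 541)
345^64 ≡ 529^2 = 279841 ≡ 144 (mod 541)
345^128 ≡ 144^2 = 20736 ≡ 178 (mod 541)
345^256 ≡ 178^2 = 31684 ≡ 306 (mod 541)
345^512 ≡ 306^2 = 93636 ≡ 43 (mod 541)
345^668 = 345^512 × 345^128 × 345^16 × 345^8 × 345^4 ≡ 43 × 178 × 23 × 84 × 25 (mod 541).
Accumulate the product:
43 × 178 = 7654 ≡ 80
80 × 23 = 1840 ≡ 217
217 × 84 = 18228 ≡ 375
375 × 25 = 9375 ≡ 178

178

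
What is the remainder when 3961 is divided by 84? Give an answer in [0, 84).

13

3961 = 47·84 + 13, so 3961 ≡ 13 (mod 84).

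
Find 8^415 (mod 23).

4

8^1 ≡ 8 (mod 23)
8^2 ≡ 8^2 = 64 ≡ 18 (mod 23)
8^4 ≡ 18^2 = 324 ≡ 2 (mod 23)
8^8 ≡ 2^2 = 4 (mod 23)
8^16 ≡ 4^2 = 16 (mod 23)
8^32 ≡ 16^2 = 256 ≡ 3 (mod 23)
8^64 ≡ 3^2 = 9 (mod 23)
8^128 ≡ 9^2 = 81 ≡ 12 (mod 23)
8^256 ≡ 12^2 = 144 ≡ 6 (mod 23)
8^415 = 8^256 × 8^128 × 8^16 × 8^8 × 8^4 × 8^2 × 8^1 ≡ 6 × 12 × 16 × 4 × 2 × 18 × 8 (mod 23).
Accumulate the product:
6 × 12 = 72 ≡ 3
3 × 16 = 48 ≡ 2
2 × 4 = 8
8 × 2 = 16
16 × 18 = 288 ≡ 12
12 × 8 = 96 ≡ 4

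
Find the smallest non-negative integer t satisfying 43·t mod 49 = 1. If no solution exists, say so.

gcd(43, 49) = 1, so a unique solution mod 49 exists.
43⁻¹ ≡ 8 (mod 49).
t ≡ 8·1 ≡ 8 (mod 49).

8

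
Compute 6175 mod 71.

6175 = 86*71 + 69, so 6175 ≡ 69 (mod 71).

69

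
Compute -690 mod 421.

152

-690 = -2*421 + 152, so -690 ≡ 152 (mod 421).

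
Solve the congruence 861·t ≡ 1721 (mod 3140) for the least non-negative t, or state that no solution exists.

gcd(861, 3140) = 1, so a unique solution mod 3140 exists.
861⁻¹ ≡ 1601 (mod 3140).
t ≡ 1601·1721 ≡ 1541 (mod 3140).

1541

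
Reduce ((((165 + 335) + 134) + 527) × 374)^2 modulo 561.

165 + 335 = 500
500 + 134 = 634 ≡ 73 (mod 561)
73 + 527 = 600 ≡ 39 (mod 561)
39 × 374 = 14586 ≡ 0 (mod 561)
(0)^2 ≡ 0 (mod 561)

0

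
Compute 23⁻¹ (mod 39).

Run the extended Euclidean algorithm:
39 = 1*23 + 16
23 = 1*16 + 7
16 = 2*7 + 2
7 = 3*2 + 1
2 = 2*1 + 0
gcd(23, 39) = 1, so the inverse exists.
Back-substitute for 1:
1 = 1*7 − 3*2
  = −3*16 + 7*7
  = 7*23 − 10*16
  = −10*39 + 17*23
So 23⁻¹ ≡ 17 (mod 39).

17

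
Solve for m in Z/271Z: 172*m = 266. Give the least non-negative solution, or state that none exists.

11

gcd(172, 271) = 1, so a unique solution mod 271 exists.
172⁻¹ ≡ 52 (mod 271).
m ≡ 52*266 ≡ 11 (mod 271).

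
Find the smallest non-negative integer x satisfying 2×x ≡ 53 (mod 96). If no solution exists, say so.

gcd(2, 96) = 2, and 2 does not divide 53.
So the congruence has no solution.

no solution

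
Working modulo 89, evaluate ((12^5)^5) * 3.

36

(12)^5 ≡ 77 (mod 89)
(77)^5 ≡ 12 (mod 89)
12 * 3 = 36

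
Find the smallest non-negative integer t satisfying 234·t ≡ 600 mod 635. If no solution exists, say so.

gcd(234, 635) = 1, so a unique solution mod 635 exists.
234⁻¹ ≡ 19 (mod 635).
t ≡ 19·600 ≡ 605 (mod 635).

605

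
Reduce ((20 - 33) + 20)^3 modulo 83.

20 - 33 = -13 ≡ 70 (mod 83)
70 + 20 = 90 ≡ 7 (mod 83)
(7)^3 ≡ 11 (mod 83)

11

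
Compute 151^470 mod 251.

Compute successive squares:
470 in binary is 111010110, i.e. 470 = 256 + 128 + 64 + 16 + 4 + 2.
151^1 ≡ 151 (mod 251)
151^2 ≡ 151^2 = 22801 ≡ 211 (mod 251)
151^4 ≡ 211^2 = 44521 ≡ 94 (mod 251)
151^8 ≡ 94^2 = 8836 ≡ 51 (mod 251)
151^16 ≡ 51^2 = 2601 ≡ 91 (mod 251)
151^32 ≡ 91^2 = 8281 ≡ 249 (mod 251)
151^64 ≡ 249^2 = 62001 ≡ 4 (mod 251)
151^128 ≡ 4^2 = 16 (mod 251)
151^256 ≡ 16^2 = 256 ≡ 5 (mod 251)
151^470 = 151^256 × 151^128 × 151^64 × 151^16 × 151^4 × 151^2 ≡ 5 × 16 × 4 × 91 × 94 × 211 (mod 251).
Accumulate the product:
5 × 16 = 80
80 × 4 = 320 ≡ 69
69 × 91 = 6279 ≡ 4
4 × 94 = 376 ≡ 125
125 × 211 = 26375 ≡ 20

20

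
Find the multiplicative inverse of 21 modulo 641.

By the extended Euclidean algorithm:
641 = 30·21 + 11
21 = 1·11 + 10
11 = 1·10 + 1
10 = 10·1 + 0
gcd(21, 641) = 1, so the inverse exists.
Back-substitute for 1:
1 = 1·11 − 1·10
  = −1·21 + 2·11
  = 2·641 − 61·21
So 21⁻¹ ≡ −61 ≡ 580 (mod 641).

580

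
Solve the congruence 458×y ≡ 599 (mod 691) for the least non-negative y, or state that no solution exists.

gcd(458, 691) = 1, so a unique solution mod 691 exists.
458⁻¹ ≡ 86 (mod 691).
y ≡ 86×599 ≡ 380 (mod 691).

380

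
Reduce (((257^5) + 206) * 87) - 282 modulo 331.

(257)^5 ≡ 164 (mod 331)
164 + 206 = 370 ≡ 39 (mod 331)
39 * 87 = 3393 ≡ 83 (mod 331)
83 - 282 = -199 ≡ 132 (mod 331)

132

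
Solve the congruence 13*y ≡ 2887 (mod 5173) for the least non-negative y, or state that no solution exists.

620

gcd(13, 5173) = 1, so a unique solution mod 5173 exists.
13⁻¹ ≡ 398 (mod 5173).
y ≡ 398*2887 ≡ 620 (mod 5173).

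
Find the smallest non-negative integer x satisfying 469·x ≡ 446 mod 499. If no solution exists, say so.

gcd(469, 499) = 1, so a unique solution mod 499 exists.
469⁻¹ ≡ 316 (mod 499).
x ≡ 316·446 ≡ 218 (mod 499).

218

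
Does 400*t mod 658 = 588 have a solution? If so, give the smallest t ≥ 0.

gcd(400, 658) = 2, and 2 | 588, so solutions exist.
Divide through by 2: 200*t mod 329 = 294.
200⁻¹ ≡ 51 (mod 329).
t ≡ 51*294 ≡ 189 (mod 329).
The smallest non-negative solution is t = 189.

189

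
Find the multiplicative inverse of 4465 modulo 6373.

2288

By the extended Euclidean algorithm:
6373 = 1*4465 + 1908
4465 = 2*1908 + 649
1908 = 2*649 + 610
649 = 1*610 + 39
610 = 15*39 + 25
39 = 1*25 + 14
25 = 1*14 + 11
14 = 1*11 + 3
11 = 3*3 + 2
3 = 1*2 + 1
2 = 2*1 + 0
gcd(4465, 6373) = 1, so the inverse exists.
Back-substitute for 1:
1 = 1*3 − 1*2
  = −1*11 + 4*3
  = 4*14 − 5*11
  = −5*25 + 9*14
  = 9*39 − 14*25
  = −14*610 + 219*39
  = 219*649 − 233*610
  = −233*1908 + 685*649
  = 685*4465 − 1603*1908
  = −1603*6373 + 2288*4465
So 4465⁻¹ ≡ 2288 (mod 6373).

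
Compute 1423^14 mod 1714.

14 in binary is 1110, i.e. 14 = 8 + 4 + 2.
1423^1 ≡ 1423 (mod 1714)
1423^2 ≡ 1423^2 = 2024929 ≡ 695 (mod 1714)
1423^4 ≡ 695^2 = 483025 ≡ 1391 (mod 1714)
1423^8 ≡ 1391^2 = 1934881 ≡ 1489 (mod 1714)
1423^14 = 1423^8 × 1423^4 × 1423^2 ≡ 1489 × 1391 × 695 (mod 1714).
Accumulate the product:
1489 × 1391 = 2071199 ≡ 687
687 × 695 = 477465 ≡ 973

973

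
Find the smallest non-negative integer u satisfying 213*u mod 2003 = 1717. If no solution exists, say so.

gcd(213, 2003) = 1, so a unique solution mod 2003 exists.
213⁻¹ ≡ 489 (mod 2003).
u ≡ 489*1717 ≡ 356 (mod 2003).

356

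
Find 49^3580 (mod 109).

21

Using repeated squaring:
3580 in binary is 110111111100, i.e. 3580 = 2048 + 1024 + 256 + 128 + 64 + 32 + 16 + 8 + 4.
49^1 ≡ 49 (mod 109)
49^2 ≡ 49^2 = 2401 ≡ 3 (mod 109)
49^4 ≡ 3^2 = 9 (mod 109)
49^8 ≡ 9^2 = 81 (mod 109)
49^16 ≡ 81^2 = 6561 ≡ 21 (mod 109)
49^32 ≡ 21^2 = 441 ≡ 5 (mod 109)
49^64 ≡ 5^2 = 25 (mod 109)
49^128 ≡ 25^2 = 625 ≡ 80 (mod 109)
49^256 ≡ 80^2 = 6400 ≡ 78 (mod 109)
49^512 ≡ 78^2 = 6084 ≡ 89 (mod 109)
49^1024 ≡ 89^2 = 7921 ≡ 73 (mod 109)
49^2048 ≡ 73^2 = 5329 ≡ 97 (mod 109)
49^3580 = 49^2048 * 49^1024 * 49^256 * 49^128 * 49^64 * 49^32 * 49^16 * 49^8 * 49^4 ≡ 97 * 73 * 78 * 80 * 25 * 5 * 21 * 81 * 9 (mod 109).
Accumulate the product:
97 * 73 = 7081 ≡ 105
105 * 78 = 8190 ≡ 15
15 * 80 = 1200 ≡ 1
1 * 25 = 25
25 * 5 = 125 ≡ 16
16 * 21 = 336 ≡ 9
9 * 81 = 729 ≡ 75
75 * 9 = 675 ≡ 21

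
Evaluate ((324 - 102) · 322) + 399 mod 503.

324 - 102 = 222
222 · 322 = 71484 ≡ 58 (mod 503)
58 + 399 = 457

457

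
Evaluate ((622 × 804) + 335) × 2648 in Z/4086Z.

1702

622 × 804 = 500088 ≡ 1596 (mod 4086)
1596 + 335 = 1931
1931 × 2648 = 5113288 ≡ 1702 (mod 4086)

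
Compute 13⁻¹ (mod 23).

16

Run the extended Euclidean algorithm:
23 = 1*13 + 10
13 = 1*10 + 3
10 = 3*3 + 1
3 = 3*1 + 0
gcd(13, 23) = 1, so the inverse exists.
Bézout: 1 = 4*23 − 7*13.
So 13⁻¹ ≡ −7 ≡ 16 (mod 23).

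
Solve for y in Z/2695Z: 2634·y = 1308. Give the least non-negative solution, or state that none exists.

332

gcd(2634, 2695) = 1, so a unique solution mod 2695 exists.
2634⁻¹ ≡ 2209 (mod 2695).
y ≡ 2209·1308 ≡ 332 (mod 2695).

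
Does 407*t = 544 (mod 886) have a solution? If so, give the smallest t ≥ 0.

674

gcd(407, 886) = 1, so a unique solution mod 886 exists.
407⁻¹ ≡ 283 (mod 886).
t ≡ 283*544 ≡ 674 (mod 886).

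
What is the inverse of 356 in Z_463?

225

Apply the Euclidean algorithm and back-substitute:
463 = 1*356 + 107
356 = 3*107 + 35
107 = 3*35 + 2
35 = 17*2 + 1
2 = 2*1 + 0
gcd(356, 463) = 1, so the inverse exists.
Bézout: 1 = −173*463 + 225*356.
So 356⁻¹ ≡ 225 (mod 463).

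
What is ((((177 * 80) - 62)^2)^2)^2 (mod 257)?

177 * 80 = 14160 ≡ 25 (mod 257)
25 - 62 = -37 ≡ 220 (mod 257)
(220)^2 ≡ 84 (mod 257)
(84)^2 ≡ 117 (mod 257)
(117)^2 ≡ 68 (mod 257)

68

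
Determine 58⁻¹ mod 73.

73 = 1×58 + 15
58 = 3×15 + 13
15 = 1×13 + 2
13 = 6×2 + 1
2 = 2×1 + 0
gcd(58, 73) = 1, so the inverse exists.
Back-substitute for 1:
1 = 1×13 − 6×2
  = −6×15 + 7×13
  = 7×58 − 27×15
  = −27×73 + 34×58
So 58⁻¹ ≡ 34 (mod 73).

34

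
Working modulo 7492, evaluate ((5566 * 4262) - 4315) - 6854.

5566 * 4262 = 23722292 ≡ 2620 (mod 7492)
2620 - 4315 = -1695 ≡ 5797 (mod 7492)
5797 - 6854 = -1057 ≡ 6435 (mod 7492)

6435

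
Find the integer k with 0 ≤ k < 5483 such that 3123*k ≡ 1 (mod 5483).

Apply the Euclidean algorithm and back-substitute:
5483 = 1×3123 + 2360
3123 = 1×2360 + 763
2360 = 3×763 + 71
763 = 10×71 + 53
71 = 1×53 + 18
53 = 2×18 + 17
18 = 1×17 + 1
17 = 17×1 + 0
gcd(3123, 5483) = 1, so the inverse exists.
Bézout: 1 = 176×5483 − 309×3123.
So 3123⁻¹ ≡ −309 ≡ 5174 (mod 5483).

5174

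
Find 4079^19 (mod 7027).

Compute successive squares:
19 in binary is 10011, i.e. 19 = 16 + 2 + 1.
4079^1 ≡ 4079 (mod 7027)
4079^2 ≡ 4079^2 = 16638241 ≡ 5332 (mod 7027)
4079^4 ≡ 5332^2 = 28430224 ≡ 6009 (mod 7027)
4079^8 ≡ 6009^2 = 36108081 ≡ 3355 (mod 7027)
4079^16 ≡ 3355^2 = 11256025 ≡ 5798 (mod 7027)
4079^19 = 4079^16 × 4079^2 × 4079^1 ≡ 5798 × 5332 × 4079 (mod 7027).
Accumulate the product:
5798 × 5332 = 30914936 ≡ 3163
3163 × 4079 = 12901877 ≡ 305

305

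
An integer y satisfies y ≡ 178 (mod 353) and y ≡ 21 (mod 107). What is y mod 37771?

25594

353⁻¹ mod 107: 353*97 ≡ 1 (mod 107), so 353⁻¹ ≡ 97.
y = 178 + 353*((21 − 178)*97 mod 107) = 178 + 353*72 = 25594.
Check: 25594 mod 353 = 178, 25594 mod 107 = 21. ✓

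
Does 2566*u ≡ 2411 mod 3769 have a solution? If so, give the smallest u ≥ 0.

gcd(2566, 3769) = 1, so a unique solution mod 3769 exists.
2566⁻¹ ≡ 3133 (mod 3769).
u ≡ 3133*2411 ≡ 587 (mod 3769).

587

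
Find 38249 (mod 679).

225

38249 = 56×679 + 225, so 38249 ≡ 225 (mod 679).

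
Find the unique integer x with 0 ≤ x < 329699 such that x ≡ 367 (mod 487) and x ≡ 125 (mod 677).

268217

487⁻¹ mod 677: 487*367 ≡ 1 (mod 677), so 487⁻¹ ≡ 367.
x = 367 + 487*((125 − 367)*367 mod 677) = 367 + 487*550 = 268217.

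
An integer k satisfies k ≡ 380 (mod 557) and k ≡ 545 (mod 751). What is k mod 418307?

152998

557⁻¹ mod 751: 557*120 ≡ 1 (mod 751), so 557⁻¹ ≡ 120.
k = 380 + 557*((545 − 380)*120 mod 751) = 380 + 557*274 = 152998.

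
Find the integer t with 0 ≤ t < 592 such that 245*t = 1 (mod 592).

592 = 2*245 + 102
245 = 2*102 + 41
102 = 2*41 + 20
41 = 2*20 + 1
20 = 20*1 + 0
gcd(245, 592) = 1, so the inverse exists.
Back-substitute for 1:
1 = 1*41 − 2*20
  = −2*102 + 5*41
  = 5*245 − 12*102
  = −12*592 + 29*245
So 245⁻¹ ≡ 29 (mod 592).

29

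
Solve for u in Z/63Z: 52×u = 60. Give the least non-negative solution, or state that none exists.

gcd(52, 63) = 1, so a unique solution mod 63 exists.
52⁻¹ ≡ 40 (mod 63).
u ≡ 40×60 ≡ 6 (mod 63).

6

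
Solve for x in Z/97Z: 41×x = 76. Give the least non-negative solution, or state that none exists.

gcd(41, 97) = 1, so a unique solution mod 97 exists.
41⁻¹ ≡ 71 (mod 97).
x ≡ 71×76 ≡ 61 (mod 97).

61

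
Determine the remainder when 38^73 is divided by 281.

134

Using repeated squaring:
38^1 ≡ 38 (mod 281)
38^2 ≡ 38^2 = 1444 ≡ 39 (mod 281)
38^4 ≡ 39^2 = 1521 ≡ 116 (mod 281)
38^8 ≡ 116^2 = 13456 ≡ 249 (mod 281)
38^16 ≡ 249^2 = 62001 ≡ 181 (mod 281)
38^32 ≡ 181^2 = 32761 ≡ 165 (mod 281)
38^64 ≡ 165^2 = 27225 ≡ 249 (mod 281)
38^73 = 38^64 × 38^8 × 38^1 ≡ 249 × 249 × 38 (mod 281).
Accumulate the product:
249 × 249 = 62001 ≡ 181
181 × 38 = 6878 ≡ 134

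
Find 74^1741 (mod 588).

200

Using repeated squaring:
1741 in binary is 11011001101, i.e. 1741 = 1024 + 512 + 128 + 64 + 8 + 4 + 1.
74^1 ≡ 74 (mod 588)
74^2 ≡ 74^2 = 5476 ≡ 184 (mod 588)
74^4 ≡ 184^2 = 33856 ≡ 340 (mod 588)
74^8 ≡ 340^2 = 115600 ≡ 352 (mod 588)
74^16 ≡ 352^2 = 123904 ≡ 424 (mod 588)
74^32 ≡ 424^2 = 179776 ≡ 436 (mod 588)
74^64 ≡ 436^2 = 190096 ≡ 172 (mod 588)
74^128 ≡ 172^2 = 29584 ≡ 184 (mod 588)
74^256 ≡ 184^2 = 33856 ≡ 340 (mod 588)
74^512 ≡ 340^2 = 115600 ≡ 352 (mod 588)
74^1024 ≡ 352^2 = 123904 ≡ 424 (mod 588)
74^1741 = 74^1024 · 74^512 · 74^128 · 74^64 · 74^8 · 74^4 · 74^1 ≡ 424 · 352 · 184 · 172 · 352 · 340 · 74 (mod 588).
Accumulate the product:
424 · 352 = 149248 ≡ 484
484 · 184 = 89056 ≡ 268
268 · 172 = 46096 ≡ 232
232 · 352 = 81664 ≡ 520
520 · 340 = 176800 ≡ 400
400 · 74 = 29600 ≡ 200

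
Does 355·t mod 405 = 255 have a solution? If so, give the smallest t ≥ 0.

3

gcd(355, 405) = 5, and 5 | 255, so solutions exist.
Divide through by 5: 71·t = 51 (mod 81).
71⁻¹ ≡ 8 (mod 81).
t ≡ 8·51 ≡ 3 (mod 81).
The smallest non-negative solution is t = 3.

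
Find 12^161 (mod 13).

12^1 ≡ 12 (mod 13)
12^2 ≡ 12^2 = 144 ≡ 1 (mod 13)
12^4 ≡ 1^2 = 1 (mod 13)
12^8 ≡ 1^2 = 1 (mod 13)
12^16 ≡ 1^2 = 1 (mod 13)
12^32 ≡ 1^2 = 1 (mod 13)
12^64 ≡ 1^2 = 1 (mod 13)
12^128 ≡ 1^2 = 1 (mod 13)
12^161 = 12^128 · 12^32 · 12^1 ≡ 1 · 1 · 12 (mod 13).
Accumulate the product:
1 · 1 = 1
1 · 12 = 12

12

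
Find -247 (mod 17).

-247 = -15*17 + 8, so -247 ≡ 8 (mod 17).

8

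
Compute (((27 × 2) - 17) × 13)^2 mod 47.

27 × 2 = 54 ≡ 7 (mod 47)
7 - 17 = -10 ≡ 37 (mod 47)
37 × 13 = 481 ≡ 11 (mod 47)
(11)^2 ≡ 27 (mod 47)

27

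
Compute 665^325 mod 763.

665

325 in binary is 101000101, i.e. 325 = 256 + 64 + 4 + 1.
665^1 ≡ 665 (mod 763)
665^2 ≡ 665^2 = 442225 ≡ 448 (mod 763)
665^4 ≡ 448^2 = 200704 ≡ 35 (mod 763)
665^8 ≡ 35^2 = 1225 ≡ 462 (mod 763)
665^16 ≡ 462^2 = 213444 ≡ 567 (mod 763)
665^32 ≡ 567^2 = 321489 ≡ 266 (mod 763)
665^64 ≡ 266^2 = 70756 ≡ 560 (mod 763)
665^128 ≡ 560^2 = 313600 ≡ 7 (mod 763)
665^256 ≡ 7^2 = 49 (mod 763)
665^325 = 665^256 × 665^64 × 665^4 × 665^1 ≡ 49 × 560 × 35 × 665 (mod 763).
Accumulate the product:
49 × 560 = 27440 ≡ 735
735 × 35 = 25725 ≡ 546
546 × 665 = 363090 ≡ 665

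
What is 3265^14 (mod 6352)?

14 in binary is 1110, i.e. 14 = 8 + 4 + 2.
3265^1 ≡ 3265 (mod 6352)
3265^2 ≡ 3265^2 = 10660225 ≡ 1569 (mod 6352)
3265^4 ≡ 1569^2 = 2461761 ≡ 3537 (mod 6352)
3265^8 ≡ 3537^2 = 12510369 ≡ 3281 (mod 6352)
3265^14 = 3265^8 * 3265^4 * 3265^2 ≡ 3281 * 3537 * 1569 (mod 6352).
Accumulate the product:
3281 * 3537 = 11604897 ≡ 6145
6145 * 1569 = 9641505 ≡ 5521

5521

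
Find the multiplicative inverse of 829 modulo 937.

321

937 = 1*829 + 108
829 = 7*108 + 73
108 = 1*73 + 35
73 = 2*35 + 3
35 = 11*3 + 2
3 = 1*2 + 1
2 = 2*1 + 0
gcd(829, 937) = 1, so the inverse exists.
Back-substitute for 1:
1 = 1*3 − 1*2
  = −1*35 + 12*3
  = 12*73 − 25*35
  = −25*108 + 37*73
  = 37*829 − 284*108
  = −284*937 + 321*829
So 829⁻¹ ≡ 321 (mod 937).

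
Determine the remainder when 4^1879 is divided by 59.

26

Using repeated squaring:
4^1 ≡ 4 (mod 59)
4^2 ≡ 4^2 = 16 (mod 59)
4^4 ≡ 16^2 = 256 ≡ 20 (mod 59)
4^8 ≡ 20^2 = 400 ≡ 46 (mod 59)
4^16 ≡ 46^2 = 2116 ≡ 51 (mod 59)
4^32 ≡ 51^2 = 2601 ≡ 5 (mod 59)
4^64 ≡ 5^2 = 25 (mod 59)
4^128 ≡ 25^2 = 625 ≡ 35 (mod 59)
4^256 ≡ 35^2 = 1225 ≡ 45 (mod 59)
4^512 ≡ 45^2 = 2025 ≡ 19 (mod 59)
4^1024 ≡ 19^2 = 361 ≡ 7 (mod 59)
4^1879 = 4^1024 · 4^512 · 4^256 · 4^64 · 4^16 · 4^4 · 4^2 · 4^1 ≡ 7 · 19 · 45 · 25 · 51 · 20 · 16 · 4 (mod 59).
Accumulate the product:
7 · 19 = 133 ≡ 15
15 · 45 = 675 ≡ 26
26 · 25 = 650 ≡ 1
1 · 51 = 51
51 · 20 = 1020 ≡ 17
17 · 16 = 272 ≡ 36
36 · 4 = 144 ≡ 26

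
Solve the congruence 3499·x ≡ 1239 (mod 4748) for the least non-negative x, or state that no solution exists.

1033

gcd(3499, 4748) = 1, so a unique solution mod 4748 exists.
3499⁻¹ ≡ 3695 (mod 4748).
x ≡ 3695·1239 ≡ 1033 (mod 4748).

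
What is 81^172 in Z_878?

172 in binary is 10101100, i.e. 172 = 128 + 32 + 8 + 4.
81^1 ≡ 81 (mod 878)
81^2 ≡ 81^2 = 6561 ≡ 415 (mod 878)
81^4 ≡ 415^2 = 172225 ≡ 137 (mod 878)
81^8 ≡ 137^2 = 18769 ≡ 331 (mod 878)
81^16 ≡ 331^2 = 109561 ≡ 689 (mod 878)
81^32 ≡ 689^2 = 474721 ≡ 601 (mod 878)
81^64 ≡ 601^2 = 361201 ≡ 343 (mod 878)
81^128 ≡ 343^2 = 117649 ≡ 875 (mod 878)
81^172 = 81^128 × 81^32 × 81^8 × 81^4 ≡ 875 × 601 × 331 × 137 (mod 878).
Accumulate the product:
875 × 601 = 525875 ≡ 831
831 × 331 = 275061 ≡ 247
247 × 137 = 33839 ≡ 475

475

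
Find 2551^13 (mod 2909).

850

By square-and-multiply:
13 in binary is 1101, i.e. 13 = 8 + 4 + 1.
2551^1 ≡ 2551 (mod 2909)
2551^2 ≡ 2551^2 = 6507601 ≡ 168 (mod 2909)
2551^4 ≡ 168^2 = 28224 ≡ 2043 (mod 2909)
2551^8 ≡ 2043^2 = 4173849 ≡ 2343 (mod 2909)
2551^13 = 2551^8 × 2551^4 × 2551^1 ≡ 2343 × 2043 × 2551 (mod 2909).
Accumulate the product:
2343 × 2043 = 4786749 ≡ 1444
1444 × 2551 = 3683644 ≡ 850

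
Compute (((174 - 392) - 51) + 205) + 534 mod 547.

174 - 392 = -218 ≡ 329 (mod 547)
329 - 51 = 278
278 + 205 = 483
483 + 534 = 1017 ≡ 470 (mod 547)

470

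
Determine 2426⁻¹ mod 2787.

1490

2787 = 1*2426 + 361
2426 = 6*361 + 260
361 = 1*260 + 101
260 = 2*101 + 58
101 = 1*58 + 43
58 = 1*43 + 15
43 = 2*15 + 13
15 = 1*13 + 2
13 = 6*2 + 1
2 = 2*1 + 0
gcd(2426, 2787) = 1, so the inverse exists.
Back-substitute for 1:
1 = 1*13 − 6*2
  = −6*15 + 7*13
  = 7*43 − 20*15
  = −20*58 + 27*43
  = 27*101 − 47*58
  = −47*260 + 121*101
  = 121*361 − 168*260
  = −168*2426 + 1129*361
  = 1129*2787 − 1297*2426
So 2426⁻¹ ≡ −1297 ≡ 1490 (mod 2787).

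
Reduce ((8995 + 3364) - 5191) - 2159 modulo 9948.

8995 + 3364 = 12359 ≡ 2411 (mod 9948)
2411 - 5191 = -2780 ≡ 7168 (mod 9948)
7168 - 2159 = 5009

5009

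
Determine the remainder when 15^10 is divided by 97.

86

By square-and-multiply:
10 in binary is 1010, i.e. 10 = 8 + 2.
15^1 ≡ 15 (mod 97)
15^2 ≡ 15^2 = 225 ≡ 31 (mod 97)
15^4 ≡ 31^2 = 961 ≡ 88 (mod 97)
15^8 ≡ 88^2 = 7744 ≡ 81 (mod 97)
15^10 = 15^8 · 15^2 ≡ 81 · 31 (mod 97).
81 · 31 = 2511 ≡ 86 (mod 97).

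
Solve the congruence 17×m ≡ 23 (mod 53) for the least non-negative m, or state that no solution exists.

45

gcd(17, 53) = 1, so a unique solution mod 53 exists.
17⁻¹ ≡ 25 (mod 53).
m ≡ 25×23 ≡ 45 (mod 53).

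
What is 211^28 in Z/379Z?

Compute successive squares:
211^1 ≡ 211 (mod 379)
211^2 ≡ 211^2 = 44521 ≡ 178 (mod 379)
211^4 ≡ 178^2 = 31684 ≡ 227 (mod 379)
211^8 ≡ 227^2 = 51529 ≡ 364 (mod 379)
211^16 ≡ 364^2 = 132496 ≡ 225 (mod 379)
211^28 = 211^16 × 211^8 × 211^4 ≡ 225 × 364 × 227 (mod 379).
Accumulate the product:
225 × 364 = 81900 ≡ 36
36 × 227 = 8172 ≡ 213

213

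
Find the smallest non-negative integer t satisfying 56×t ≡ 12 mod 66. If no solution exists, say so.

gcd(56, 66) = 2, and 2 | 12, so solutions exist.
Divide through by 2: 28×t mod 33 = 6.
28⁻¹ ≡ 13 (mod 33).
t ≡ 13×6 ≡ 12 (mod 33).
The smallest non-negative solution is t = 12.

12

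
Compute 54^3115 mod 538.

3115 in binary is 110000101011, i.e. 3115 = 2048 + 1024 + 32 + 8 + 2 + 1.
54^1 ≡ 54 (mod 538)
54^2 ≡ 54^2 = 2916 ≡ 226 (mod 538)
54^4 ≡ 226^2 = 51076 ≡ 504 (mod 538)
54^8 ≡ 504^2 = 254016 ≡ 80 (mod 538)
54^16 ≡ 80^2 = 6400 ≡ 482 (mod 538)
54^32 ≡ 482^2 = 232324 ≡ 446 (mod 538)
54^64 ≡ 446^2 = 198916 ≡ 394 (mod 538)
54^128 ≡ 394^2 = 155236 ≡ 292 (mod 538)
54^256 ≡ 292^2 = 85264 ≡ 260 (mod 538)
54^512 ≡ 260^2 = 67600 ≡ 350 (mod 538)
54^1024 ≡ 350^2 = 122500 ≡ 374 (mod 538)
54^2048 ≡ 374^2 = 139876 ≡ 534 (mod 538)
54^3115 = 54^2048 * 54^1024 * 54^32 * 54^8 * 54^2 * 54^1 ≡ 534 * 374 * 446 * 80 * 226 * 54 (mod 538).
Accumulate the product:
534 * 374 = 199716 ≡ 118
118 * 446 = 52628 ≡ 442
442 * 80 = 35360 ≡ 390
390 * 226 = 88140 ≡ 446
446 * 54 = 24084 ≡ 412

412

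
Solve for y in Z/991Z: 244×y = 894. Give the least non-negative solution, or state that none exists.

gcd(244, 991) = 1, so a unique solution mod 991 exists.
244⁻¹ ≡ 264 (mod 991).
y ≡ 264×894 ≡ 158 (mod 991).

158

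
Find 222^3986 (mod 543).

498

By square-and-multiply:
3986 in binary is 111110010010, i.e. 3986 = 2048 + 1024 + 512 + 256 + 128 + 16 + 2.
222^1 ≡ 222 (mod 543)
222^2 ≡ 222^2 = 49284 ≡ 414 (mod 543)
222^4 ≡ 414^2 = 171396 ≡ 351 (mod 543)
222^8 ≡ 351^2 = 123201 ≡ 483 (mod 543)
222^16 ≡ 483^2 = 233289 ≡ 342 (mod 543)
222^32 ≡ 342^2 = 116964 ≡ 219 (mod 543)
222^64 ≡ 219^2 = 47961 ≡ 177 (mod 543)
222^128 ≡ 177^2 = 31329 ≡ 378 (mod 543)
222^256 ≡ 378^2 = 142884 ≡ 75 (mod 543)
222^512 ≡ 75^2 = 5625 ≡ 195 (mod 543)
222^1024 ≡ 195^2 = 38025 ≡ 15 (mod 543)
222^2048 ≡ 15^2 = 225 (mod 543)
222^3986 = 222^2048 * 222^1024 * 222^512 * 222^256 * 222^128 * 222^16 * 222^2 ≡ 225 * 15 * 195 * 75 * 378 * 342 * 414 (mod 543).
Accumulate the product:
225 * 15 = 3375 ≡ 117
117 * 195 = 22815 ≡ 9
9 * 75 = 675 ≡ 132
132 * 378 = 49896 ≡ 483
483 * 342 = 165186 ≡ 114
114 * 414 = 47196 ≡ 498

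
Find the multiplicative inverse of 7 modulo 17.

17 = 2·7 + 3
7 = 2·3 + 1
3 = 3·1 + 0
gcd(7, 17) = 1, so the inverse exists.
Bézout: 1 = −2·17 + 5·7.
So 7⁻¹ ≡ 5 (mod 17).

5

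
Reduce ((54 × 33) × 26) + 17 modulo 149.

10

54 × 33 = 1782 ≡ 143 (mod 149)
143 × 26 = 3718 ≡ 142 (mod 149)
142 + 17 = 159 ≡ 10 (mod 149)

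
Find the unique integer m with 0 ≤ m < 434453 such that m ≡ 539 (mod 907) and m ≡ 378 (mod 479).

173776

907⁻¹ mod 479: 907·216 ≡ 1 (mod 479), so 907⁻¹ ≡ 216.
m = 539 + 907·((378 − 539)·216 mod 479) = 539 + 907·191 = 173776.
Check: 173776 mod 907 = 539, 173776 mod 479 = 378. ✓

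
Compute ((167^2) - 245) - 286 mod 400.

158

(167)^2 ≡ 289 (mod 400)
289 - 245 = 44
44 - 286 = -242 ≡ 158 (mod 400)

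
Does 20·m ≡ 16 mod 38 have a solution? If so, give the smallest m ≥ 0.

gcd(20, 38) = 2, and 2 | 16, so solutions exist.
Divide through by 2: 10·m mod 19 = 8.
10⁻¹ ≡ 2 (mod 19).
m ≡ 2·8 ≡ 16 (mod 19).
The smallest non-negative solution is m = 16.

16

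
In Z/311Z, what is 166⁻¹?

163

By the extended Euclidean algorithm:
311 = 1×166 + 145
166 = 1×145 + 21
145 = 6×21 + 19
21 = 1×19 + 2
19 = 9×2 + 1
2 = 2×1 + 0
gcd(166, 311) = 1, so the inverse exists.
Bézout: 1 = 79×311 − 148×166.
So 166⁻¹ ≡ −148 ≡ 163 (mod 311).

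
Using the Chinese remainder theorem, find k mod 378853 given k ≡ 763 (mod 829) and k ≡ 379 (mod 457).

329876

829⁻¹ mod 457: 829×43 ≡ 1 (mod 457), so 829⁻¹ ≡ 43.
k = 763 + 829×((379 − 763)×43 mod 457) = 763 + 829×397 = 329876.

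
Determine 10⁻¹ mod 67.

67 = 6*10 + 7
10 = 1*7 + 3
7 = 2*3 + 1
3 = 3*1 + 0
gcd(10, 67) = 1, so the inverse exists.
Bézout: 1 = 3*67 − 20*10.
So 10⁻¹ ≡ −20 ≡ 47 (mod 67).

47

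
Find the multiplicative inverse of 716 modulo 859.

859 = 1·716 + 143
716 = 5·143 + 1
143 = 143·1 + 0
gcd(716, 859) = 1, so the inverse exists.
Back-substitute for 1:
1 = 1·716 − 5·143
  = −5·859 + 6·716
So 716⁻¹ ≡ 6 (mod 859).

6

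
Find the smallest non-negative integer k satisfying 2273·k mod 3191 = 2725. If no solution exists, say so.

2830

gcd(2273, 3191) = 1, so a unique solution mod 3191 exists.
2273⁻¹ ≡ 2103 (mod 3191).
k ≡ 2103·2725 ≡ 2830 (mod 3191).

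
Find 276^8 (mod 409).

139

Using repeated squaring:
276^1 ≡ 276 (mod 409)
276^2 ≡ 276^2 = 76176 ≡ 102 (mod 409)
276^4 ≡ 102^2 = 10404 ≡ 179 (mod 409)
276^8 ≡ 179^2 = 32041 ≡ 139 (mod 409)
So 276^8 ≡ 139 (mod 409).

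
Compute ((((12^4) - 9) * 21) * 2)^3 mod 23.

(12)^4 ≡ 13 (mod 23)
13 - 9 = 4
4 * 21 = 84 ≡ 15 (mod 23)
15 * 2 = 30 ≡ 7 (mod 23)
(7)^3 ≡ 21 (mod 23)

21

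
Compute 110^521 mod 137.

46

521 in binary is 1000001001, i.e. 521 = 512 + 8 + 1.
110^1 ≡ 110 (mod 137)
110^2 ≡ 110^2 = 12100 ≡ 44 (mod 137)
110^4 ≡ 44^2 = 1936 ≡ 18 (mod 137)
110^8 ≡ 18^2 = 324 ≡ 50 (mod 137)
110^16 ≡ 50^2 = 2500 ≡ 34 (mod 137)
110^32 ≡ 34^2 = 1156 ≡ 60 (mod 137)
110^64 ≡ 60^2 = 3600 ≡ 38 (mod 137)
110^128 ≡ 38^2 = 1444 ≡ 74 (mod 137)
110^256 ≡ 74^2 = 5476 ≡ 133 (mod 137)
110^512 ≡ 133^2 = 17689 ≡ 16 (mod 137)
110^521 = 110^512 * 110^8 * 110^1 ≡ 16 * 50 * 110 (mod 137).
Accumulate the product:
16 * 50 = 800 ≡ 115
115 * 110 = 12650 ≡ 46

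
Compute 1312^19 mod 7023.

19 in binary is 10011, i.e. 19 = 16 + 2 + 1.
1312^1 ≡ 1312 (mod 7023)
1312^2 ≡ 1312^2 = 1721344 ≡ 709 (mod 7023)
1312^4 ≡ 709^2 = 502681 ≡ 4048 (mod 7023)
1312^8 ≡ 4048^2 = 16386304 ≡ 1645 (mod 7023)
1312^16 ≡ 1645^2 = 2706025 ≡ 2170 (mod 7023)
1312^19 = 1312^16 · 1312^2 · 1312^1 ≡ 2170 · 709 · 1312 (mod 7023).
Accumulate the product:
2170 · 709 = 1538530 ≡ 493
493 · 1312 = 646816 ≡ 700

700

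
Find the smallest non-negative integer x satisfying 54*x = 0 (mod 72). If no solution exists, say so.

0

gcd(54, 72) = 18, and 18 | 0, so solutions exist.
Divide through by 18: 3*x = 0 (mod 4).
3⁻¹ ≡ 3 (mod 4).
x ≡ 3*0 ≡ 0 (mod 4).
The smallest non-negative solution is x = 0.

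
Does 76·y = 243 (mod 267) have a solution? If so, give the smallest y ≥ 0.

84

gcd(76, 267) = 1, so a unique solution mod 267 exists.
76⁻¹ ≡ 130 (mod 267).
y ≡ 130·243 ≡ 84 (mod 267).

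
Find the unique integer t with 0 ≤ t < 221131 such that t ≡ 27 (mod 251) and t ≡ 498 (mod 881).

251⁻¹ mod 881: 251×351 ≡ 1 (mod 881), so 251⁻¹ ≡ 351.
t = 27 + 251×((498 − 27)×351 mod 881) = 27 + 251×574 = 144101.

144101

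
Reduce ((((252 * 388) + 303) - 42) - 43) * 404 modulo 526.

186

252 * 388 = 97776 ≡ 466 (mod 526)
466 + 303 = 769 ≡ 243 (mod 526)
243 - 42 = 201
201 - 43 = 158
158 * 404 = 63832 ≡ 186 (mod 526)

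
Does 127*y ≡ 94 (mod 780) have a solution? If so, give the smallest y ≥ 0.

gcd(127, 780) = 1, so a unique solution mod 780 exists.
127⁻¹ ≡ 43 (mod 780).
y ≡ 43*94 ≡ 142 (mod 780).

142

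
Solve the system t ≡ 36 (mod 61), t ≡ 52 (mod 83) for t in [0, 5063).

2293

61⁻¹ mod 83: 61*49 ≡ 1 (mod 83), so 61⁻¹ ≡ 49.
t = 36 + 61*((52 − 36)*49 mod 83) = 36 + 61*37 = 2293.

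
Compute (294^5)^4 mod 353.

(294)^5 ≡ 247 (mod 353)
(247)^4 ≡ 70 (mod 353)

70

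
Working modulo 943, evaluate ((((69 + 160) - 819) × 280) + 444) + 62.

69 + 160 = 229
229 - 819 = -590 ≡ 353 (mod 943)
353 × 280 = 98840 ≡ 768 (mod 943)
768 + 444 = 1212 ≡ 269 (mod 943)
269 + 62 = 331

331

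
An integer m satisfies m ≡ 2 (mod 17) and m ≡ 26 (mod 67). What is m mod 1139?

495

17⁻¹ mod 67: 17*4 ≡ 1 (mod 67), so 17⁻¹ ≡ 4.
m = 2 + 17*((26 − 2)*4 mod 67) = 2 + 17*29 = 495.
Check: 495 mod 17 = 2, 495 mod 67 = 26. ✓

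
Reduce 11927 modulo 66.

11927 = 180×66 + 47, so 11927 ≡ 47 (mod 66).

47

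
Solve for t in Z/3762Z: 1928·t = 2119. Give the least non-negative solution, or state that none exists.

no solution

gcd(1928, 3762) = 2, and 2 does not divide 2119.
So the congruence has no solution.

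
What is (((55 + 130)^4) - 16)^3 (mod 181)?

55 + 130 = 185 ≡ 4 (mod 181)
(4)^4 ≡ 75 (mod 181)
75 - 16 = 59
(59)^3 ≡ 125 (mod 181)

125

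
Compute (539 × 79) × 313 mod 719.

469

539 × 79 = 42581 ≡ 160 (mod 719)
160 × 313 = 50080 ≡ 469 (mod 719)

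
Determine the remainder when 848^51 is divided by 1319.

Using repeated squaring:
848^1 ≡ 848 (mod 1319)
848^2 ≡ 848^2 = 719104 ≡ 249 (mod 1319)
848^4 ≡ 249^2 = 62001 ≡ 8 (mod 1319)
848^8 ≡ 8^2 = 64 (mod 1319)
848^16 ≡ 64^2 = 4096 ≡ 139 (mod 1319)
848^32 ≡ 139^2 = 19321 ≡ 855 (mod 1319)
848^51 = 848^32 * 848^16 * 848^2 * 848^1 ≡ 855 * 139 * 249 * 848 (mod 1319).
Accumulate the product:
855 * 139 = 118845 ≡ 135
135 * 249 = 33615 ≡ 640
640 * 848 = 542720 ≡ 611

611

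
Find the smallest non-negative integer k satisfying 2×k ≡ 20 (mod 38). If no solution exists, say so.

gcd(2, 38) = 2, and 2 | 20, so solutions exist.
Divide through by 2: 1×k mod 19 = 10.
1⁻¹ ≡ 1 (mod 19).
k ≡ 1×10 ≡ 10 (mod 19).
The smallest non-negative solution is k = 10.

10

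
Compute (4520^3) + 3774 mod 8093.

(4520)^3 ≡ 4896 (mod 8093)
4896 + 3774 = 8670 ≡ 577 (mod 8093)

577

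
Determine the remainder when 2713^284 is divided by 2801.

Compute successive squares:
284 in binary is 100011100, i.e. 284 = 256 + 16 + 8 + 4.
2713^1 ≡ 2713 (mod 2801)
2713^2 ≡ 2713^2 = 7360369 ≡ 2142 (mod 2801)
2713^4 ≡ 2142^2 = 4588164 ≡ 126 (mod 2801)
2713^8 ≡ 126^2 = 15876 ≡ 1871 (mod 2801)
2713^16 ≡ 1871^2 = 3500641 ≡ 2192 (mod 2801)
2713^32 ≡ 2192^2 = 4804864 ≡ 1149 (mod 2801)
2713^64 ≡ 1149^2 = 1320201 ≡ 930 (mod 2801)
2713^128 ≡ 930^2 = 864900 ≡ 2192 (mod 2801)
2713^256 ≡ 2192^2 = 4804864 ≡ 1149 (mod 2801)
2713^284 = 2713^256 × 2713^16 × 2713^8 × 2713^4 ≡ 1149 × 2192 × 1871 × 126 (mod 2801).
Accumulate the product:
1149 × 2192 = 2518608 ≡ 509
509 × 1871 = 952339 ≡ 2800
2800 × 126 = 352800 ≡ 2675

2675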